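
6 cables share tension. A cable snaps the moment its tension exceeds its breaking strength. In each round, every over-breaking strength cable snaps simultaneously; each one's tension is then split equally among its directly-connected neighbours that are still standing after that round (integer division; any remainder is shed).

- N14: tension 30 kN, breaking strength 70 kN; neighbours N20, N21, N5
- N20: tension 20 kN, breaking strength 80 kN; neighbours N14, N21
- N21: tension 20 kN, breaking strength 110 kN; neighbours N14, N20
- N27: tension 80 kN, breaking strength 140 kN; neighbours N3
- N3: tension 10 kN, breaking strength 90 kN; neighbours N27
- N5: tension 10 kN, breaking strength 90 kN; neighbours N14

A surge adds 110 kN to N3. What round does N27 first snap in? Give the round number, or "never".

2

Round 1 — N3 at 120 > 90. N3 snaps.
  N3 sheds 120 kN to N27: 120 each.
    N27: 80+120 = 200 > 140
Round 2 — N27 snaps.
  N27 sheds 200 kN: no online neighbours, lost.
No further breaks.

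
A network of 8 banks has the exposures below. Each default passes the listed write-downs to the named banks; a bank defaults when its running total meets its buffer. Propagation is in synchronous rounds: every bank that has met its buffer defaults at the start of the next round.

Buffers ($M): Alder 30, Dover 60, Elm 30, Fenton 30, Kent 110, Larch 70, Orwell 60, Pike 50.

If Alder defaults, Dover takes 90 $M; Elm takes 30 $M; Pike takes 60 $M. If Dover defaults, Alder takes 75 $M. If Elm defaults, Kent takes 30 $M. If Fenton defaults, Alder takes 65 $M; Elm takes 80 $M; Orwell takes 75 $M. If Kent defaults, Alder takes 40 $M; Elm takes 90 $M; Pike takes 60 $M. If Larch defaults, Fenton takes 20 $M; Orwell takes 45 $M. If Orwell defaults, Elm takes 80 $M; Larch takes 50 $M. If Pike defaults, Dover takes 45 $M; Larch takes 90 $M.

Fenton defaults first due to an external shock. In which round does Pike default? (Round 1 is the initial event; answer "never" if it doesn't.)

3

Round 1 — Fenton defaults (initial).
  Alder: +65 → 65 ≥ 30
  Elm: +80 → 80 ≥ 30
  Orwell: +75 → 75 ≥ 60
Round 2 — Alder, Elm, Orwell default.
  Dover: +90 → 90 ≥ 60
  Kent: +30 → 30 < 110
  Larch: +50 → 50 < 70
  Pike: +60 → 60 ≥ 50
Round 3 — Dover, Pike default.
  Larch: +90 → 140 ≥ 70
Round 4 — Larch defaults.
No further defaults.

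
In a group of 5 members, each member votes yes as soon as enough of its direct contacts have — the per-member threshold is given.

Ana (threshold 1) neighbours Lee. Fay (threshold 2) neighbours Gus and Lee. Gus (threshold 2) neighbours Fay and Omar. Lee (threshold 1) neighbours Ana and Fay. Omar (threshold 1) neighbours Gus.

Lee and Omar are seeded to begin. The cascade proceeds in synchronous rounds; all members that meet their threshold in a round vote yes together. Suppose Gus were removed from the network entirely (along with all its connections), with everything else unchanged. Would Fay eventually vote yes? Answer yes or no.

With Gus removed:
Round 1 — Lee, Omar vote yes (initial).
Round 2 — checking thresholds:
  Ana: 1 of 1 neighbours ≥ 1, votes yes.
  Fay: 1 of 1 neighbours < 2, below threshold.
Round 3 — no new yes votes; cascade stops.

no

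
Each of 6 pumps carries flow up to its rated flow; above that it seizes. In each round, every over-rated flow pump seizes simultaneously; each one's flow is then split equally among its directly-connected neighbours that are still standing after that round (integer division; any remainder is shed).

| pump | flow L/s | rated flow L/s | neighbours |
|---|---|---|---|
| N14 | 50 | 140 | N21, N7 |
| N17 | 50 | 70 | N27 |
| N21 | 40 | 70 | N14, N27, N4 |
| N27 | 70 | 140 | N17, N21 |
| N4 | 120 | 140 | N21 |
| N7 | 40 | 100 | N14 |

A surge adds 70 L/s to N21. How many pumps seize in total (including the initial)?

2

Round 1 — N21 at 110 > 70. N21 seizes.
  N21 sheds 110 L/s to N14, N27, N4: 36 each (2 lost).
    N14: 50+36 = 86 ≤ 140
    N27: 70+36 = 106 ≤ 140
    N4: 120+36 = 156 > 140
Round 2 — N4 seizes.
  N4 sheds 156 L/s: no online neighbours, lost.
No further seizures.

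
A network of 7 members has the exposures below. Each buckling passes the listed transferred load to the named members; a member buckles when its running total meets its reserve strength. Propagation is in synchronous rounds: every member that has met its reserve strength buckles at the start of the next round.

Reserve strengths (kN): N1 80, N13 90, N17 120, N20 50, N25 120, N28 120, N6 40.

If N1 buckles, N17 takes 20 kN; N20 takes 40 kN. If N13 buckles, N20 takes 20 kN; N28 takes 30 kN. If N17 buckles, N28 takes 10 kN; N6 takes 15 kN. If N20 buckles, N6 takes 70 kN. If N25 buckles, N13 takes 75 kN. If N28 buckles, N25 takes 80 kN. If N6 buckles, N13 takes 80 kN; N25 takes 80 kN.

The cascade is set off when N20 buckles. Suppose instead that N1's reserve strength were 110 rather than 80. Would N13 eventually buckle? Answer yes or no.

no

With N1's reserve strength at 110:
Round 1 — N20 buckles (initial).
  N6: +70 → 70 ≥ 40
Round 2 — N6 buckles.
  N13: +80 → 80 < 90
  N25: +80 → 80 < 120
No further bucklings.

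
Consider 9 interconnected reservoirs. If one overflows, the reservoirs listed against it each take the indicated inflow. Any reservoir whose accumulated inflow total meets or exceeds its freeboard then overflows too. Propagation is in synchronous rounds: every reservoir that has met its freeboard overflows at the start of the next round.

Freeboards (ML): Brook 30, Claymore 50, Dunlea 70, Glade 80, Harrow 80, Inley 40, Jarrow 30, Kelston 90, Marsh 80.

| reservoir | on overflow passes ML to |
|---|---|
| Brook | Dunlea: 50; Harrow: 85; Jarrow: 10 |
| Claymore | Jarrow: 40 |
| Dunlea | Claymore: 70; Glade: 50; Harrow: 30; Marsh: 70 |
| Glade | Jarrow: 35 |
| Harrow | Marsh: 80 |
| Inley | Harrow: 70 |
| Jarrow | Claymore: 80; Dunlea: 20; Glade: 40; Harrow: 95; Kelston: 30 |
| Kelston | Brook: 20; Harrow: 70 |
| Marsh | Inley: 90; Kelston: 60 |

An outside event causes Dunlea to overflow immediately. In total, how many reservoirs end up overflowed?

Round 1 — Dunlea overflows (initial).
  Claymore: +70 → 70 ≥ 50
  Glade: +50 → 50 < 80
  Harrow: +30 → 30 < 80
  Marsh: +70 → 70 < 80
Round 2 — Claymore overflows.
  Jarrow: +40 → 40 ≥ 30
Round 3 — Jarrow overflows.
  Glade: +40 → 90 ≥ 80
  Harrow: +95 → 125 ≥ 80
  Kelston: +30 → 30 < 90
Round 4 — Glade, Harrow overflow.
  Marsh: +80 → 150 ≥ 80
Round 5 — Marsh overflows.
  Inley: +90 → 90 ≥ 40
  Kelston: +60 → 90 ≥ 90
Round 6 — Inley, Kelston overflow.
  Brook: +20 → 20 < 30
No further overflows.

8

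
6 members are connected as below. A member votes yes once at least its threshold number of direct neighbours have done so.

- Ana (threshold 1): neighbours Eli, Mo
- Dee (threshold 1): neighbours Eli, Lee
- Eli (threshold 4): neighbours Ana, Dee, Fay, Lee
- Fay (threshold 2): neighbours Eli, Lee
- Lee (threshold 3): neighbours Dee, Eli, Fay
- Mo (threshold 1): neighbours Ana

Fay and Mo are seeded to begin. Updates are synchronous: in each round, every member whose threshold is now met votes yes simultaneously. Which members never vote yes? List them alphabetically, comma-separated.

Dee, Eli, Lee

Round 1 — Fay, Mo vote yes (initial).
Round 2 — checking thresholds:
  Ana: 1 of 2 neighbours ≥ 1, votes yes.
  Eli: 1 of 4 neighbours < 4, holds.
  Lee: 1 of 3 neighbours < 3, holds.
Round 3 — no new yes votes; cascade stops.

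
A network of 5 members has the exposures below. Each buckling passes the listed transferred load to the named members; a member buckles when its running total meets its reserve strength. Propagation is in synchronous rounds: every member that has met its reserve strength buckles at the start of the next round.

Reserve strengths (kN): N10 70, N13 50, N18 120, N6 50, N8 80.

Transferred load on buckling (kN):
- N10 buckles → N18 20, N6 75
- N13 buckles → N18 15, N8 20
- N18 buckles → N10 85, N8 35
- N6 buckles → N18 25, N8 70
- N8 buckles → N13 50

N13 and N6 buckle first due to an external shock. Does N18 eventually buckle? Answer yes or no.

Round 1 — N13, N6 buckle (initial).
  N18: +15+25 → 40 < 120
  N8: +20+70 → 90 ≥ 80
Round 2 — N8 buckles.
No further bucklings.

no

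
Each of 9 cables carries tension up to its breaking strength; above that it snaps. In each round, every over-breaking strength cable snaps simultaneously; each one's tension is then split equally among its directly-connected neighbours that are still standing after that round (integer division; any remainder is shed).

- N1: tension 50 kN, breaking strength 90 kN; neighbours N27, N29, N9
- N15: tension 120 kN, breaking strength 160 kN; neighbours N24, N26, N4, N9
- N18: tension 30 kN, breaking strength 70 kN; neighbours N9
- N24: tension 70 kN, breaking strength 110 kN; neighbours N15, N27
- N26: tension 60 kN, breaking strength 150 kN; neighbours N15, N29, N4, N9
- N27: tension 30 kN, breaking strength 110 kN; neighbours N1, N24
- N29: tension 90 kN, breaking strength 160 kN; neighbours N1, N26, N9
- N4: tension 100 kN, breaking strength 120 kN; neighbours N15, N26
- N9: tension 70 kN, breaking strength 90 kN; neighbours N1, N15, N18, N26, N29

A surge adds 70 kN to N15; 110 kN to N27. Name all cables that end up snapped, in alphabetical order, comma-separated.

Round 1 — N15 at 190 > 160; N27 at 140 > 110. N15, N27 snap.
  N15 sheds 190 kN to N24, N26, N4, N9: 47 each (2 lost).
    N24: 70+47 = 117 > 110
    N26: 60+47 = 107 ≤ 150
    N4: 100+47 = 147 > 120
    N9: 70+47 = 117 > 90
  N27 sheds 140 kN to N1, N24: 70 each.
    N1: 50+70 = 120 > 90
    N24: 117+70 = 187 > 110
Round 2 — N1, N24, N4, N9 snap.
  N1 sheds 120 kN to N29: 120 each.
    N29: 90+120 = 210 > 160
  N24 sheds 187 kN: no online neighbours, lost.
  N4 sheds 147 kN to N26: 147 each.
    N26: 107+147 = 254 > 150
  N9 sheds 117 kN to N18, N26, N29: 39 each.
    N18: 30+39 = 69 ≤ 70
    N26: 254+39 = 293 > 150
    N29: 210+39 = 249 > 160
Round 3 — N26, N29 snap.
  N26 sheds 293 kN: no online neighbours, lost.
  N29 sheds 249 kN: no online neighbours, lost.
No further breaks.

N1, N15, N24, N26, N27, N29, N4, N9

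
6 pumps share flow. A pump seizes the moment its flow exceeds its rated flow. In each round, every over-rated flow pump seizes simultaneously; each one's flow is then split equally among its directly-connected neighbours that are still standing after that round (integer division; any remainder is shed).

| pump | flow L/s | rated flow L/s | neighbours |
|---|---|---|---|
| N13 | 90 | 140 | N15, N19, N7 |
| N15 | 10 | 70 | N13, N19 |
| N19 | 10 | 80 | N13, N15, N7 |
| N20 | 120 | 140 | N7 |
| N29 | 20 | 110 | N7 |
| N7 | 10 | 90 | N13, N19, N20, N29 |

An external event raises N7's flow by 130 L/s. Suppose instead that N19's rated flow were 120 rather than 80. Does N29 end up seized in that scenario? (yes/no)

no

With N19's rated flow at 120:
Round 1 — N7 at 140 > 90. N7 seizes.
  N7 sheds 140 L/s to N13, N19, N20, N29: 35 each.
    N13: 90+35 = 125 ≤ 140
    N19: 10+35 = 45 ≤ 120
    N20: 120+35 = 155 > 140
    N29: 20+35 = 55 ≤ 110
Round 2 — N20 seizes.
  N20 sheds 155 L/s: no online neighbours, lost.
No further seizures.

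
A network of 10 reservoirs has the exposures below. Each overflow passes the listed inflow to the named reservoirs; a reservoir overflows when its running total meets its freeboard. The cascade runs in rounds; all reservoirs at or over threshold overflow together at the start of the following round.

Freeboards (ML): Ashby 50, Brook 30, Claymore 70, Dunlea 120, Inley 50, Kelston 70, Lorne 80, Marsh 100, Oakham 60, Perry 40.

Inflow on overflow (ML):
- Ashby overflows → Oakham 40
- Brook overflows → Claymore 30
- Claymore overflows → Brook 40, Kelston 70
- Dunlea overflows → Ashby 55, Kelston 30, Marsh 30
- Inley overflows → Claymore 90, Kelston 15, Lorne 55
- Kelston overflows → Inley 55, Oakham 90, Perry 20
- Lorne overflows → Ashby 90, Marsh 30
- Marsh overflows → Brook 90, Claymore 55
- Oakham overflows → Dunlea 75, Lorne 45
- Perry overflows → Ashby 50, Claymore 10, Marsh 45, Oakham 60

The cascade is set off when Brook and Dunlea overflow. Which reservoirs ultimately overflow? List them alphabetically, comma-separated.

Round 1 — Brook, Dunlea overflow (initial).
  Ashby: +55 → 55 ≥ 50
  Claymore: +30 → 30 < 70
  Kelston: +30 → 30 < 70
  Marsh: +30 → 30 < 100
Round 2 — Ashby overflows.
  Oakham: +40 → 40 < 60
No further overflows.

Ashby, Brook, Dunlea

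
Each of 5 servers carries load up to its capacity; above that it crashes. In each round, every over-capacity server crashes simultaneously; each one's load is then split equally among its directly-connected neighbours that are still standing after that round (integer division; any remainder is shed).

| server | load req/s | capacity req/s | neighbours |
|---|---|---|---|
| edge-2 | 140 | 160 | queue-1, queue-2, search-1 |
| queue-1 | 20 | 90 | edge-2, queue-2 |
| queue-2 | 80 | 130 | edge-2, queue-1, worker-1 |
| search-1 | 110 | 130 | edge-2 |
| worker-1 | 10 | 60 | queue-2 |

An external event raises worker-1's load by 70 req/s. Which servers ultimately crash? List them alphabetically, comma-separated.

Round 1 — worker-1 at 80 > 60. worker-1 crashes.
  worker-1 sheds 80 req/s to queue-2: 80 each.
    queue-2: 80+80 = 160 > 130
Round 2 — queue-2 crashes.
  queue-2 sheds 160 req/s to edge-2, queue-1: 80 each.
    edge-2: 140+80 = 220 > 160
    queue-1: 20+80 = 100 > 90
Round 3 — edge-2, queue-1 crash.
  edge-2 sheds 220 req/s to search-1: 220 each.
    search-1: 110+220 = 330 > 130
  queue-1 sheds 100 req/s: no online neighbours, lost.
Round 4 — search-1 crashes.
  search-1 sheds 330 req/s: no online neighbours, lost.
No further crashes.

edge-2, queue-1, queue-2, search-1, worker-1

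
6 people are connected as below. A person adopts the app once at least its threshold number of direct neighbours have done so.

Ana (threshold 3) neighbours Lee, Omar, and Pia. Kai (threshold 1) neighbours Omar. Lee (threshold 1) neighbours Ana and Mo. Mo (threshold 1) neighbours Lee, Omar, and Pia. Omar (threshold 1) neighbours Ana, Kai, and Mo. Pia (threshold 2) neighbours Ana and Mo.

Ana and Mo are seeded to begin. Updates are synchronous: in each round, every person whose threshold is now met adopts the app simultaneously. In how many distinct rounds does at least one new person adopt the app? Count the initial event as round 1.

Round 1 — Ana, Mo adopt the app (initial).
Round 2 — checking thresholds:
  Lee: 2 of 2 neighbours ≥ 1, adopts the app.
  Omar: 2 of 3 neighbours ≥ 1, adopts the app.
  Pia: 2 of 2 neighbours ≥ 2, adopts the app.
Round 3 — checking thresholds:
  Kai: 1 of 1 neighbours ≥ 1, adopts the app.
Round 4 — no new adoptions; cascade stops.

3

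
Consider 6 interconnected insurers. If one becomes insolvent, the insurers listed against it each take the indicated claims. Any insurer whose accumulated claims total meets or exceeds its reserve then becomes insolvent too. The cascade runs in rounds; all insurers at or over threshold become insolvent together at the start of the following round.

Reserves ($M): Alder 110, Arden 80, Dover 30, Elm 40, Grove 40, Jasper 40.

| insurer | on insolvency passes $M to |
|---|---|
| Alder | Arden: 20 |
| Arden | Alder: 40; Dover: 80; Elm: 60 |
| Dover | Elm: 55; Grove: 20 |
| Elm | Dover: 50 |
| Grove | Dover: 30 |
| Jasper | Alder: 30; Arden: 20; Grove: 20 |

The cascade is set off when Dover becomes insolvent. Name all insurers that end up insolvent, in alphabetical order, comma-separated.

Round 1 — Dover becomes insolvent (initial).
  Elm: +55 → 55 ≥ 40
  Grove: +20 → 20 < 40
Round 2 — Elm becomes insolvent.
No further insolvencies.

Dover, Elm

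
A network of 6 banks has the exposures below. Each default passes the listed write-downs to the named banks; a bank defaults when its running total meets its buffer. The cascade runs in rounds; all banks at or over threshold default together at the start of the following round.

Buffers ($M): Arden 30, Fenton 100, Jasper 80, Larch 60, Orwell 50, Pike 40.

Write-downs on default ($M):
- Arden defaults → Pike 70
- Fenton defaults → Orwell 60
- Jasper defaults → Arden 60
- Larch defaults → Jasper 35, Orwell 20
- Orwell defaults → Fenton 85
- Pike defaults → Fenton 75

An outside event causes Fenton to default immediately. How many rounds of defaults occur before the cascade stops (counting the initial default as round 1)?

Round 1 — Fenton defaults (initial).
  Orwell: +60 → 60 ≥ 50
Round 2 — Orwell defaults.
No further defaults.

2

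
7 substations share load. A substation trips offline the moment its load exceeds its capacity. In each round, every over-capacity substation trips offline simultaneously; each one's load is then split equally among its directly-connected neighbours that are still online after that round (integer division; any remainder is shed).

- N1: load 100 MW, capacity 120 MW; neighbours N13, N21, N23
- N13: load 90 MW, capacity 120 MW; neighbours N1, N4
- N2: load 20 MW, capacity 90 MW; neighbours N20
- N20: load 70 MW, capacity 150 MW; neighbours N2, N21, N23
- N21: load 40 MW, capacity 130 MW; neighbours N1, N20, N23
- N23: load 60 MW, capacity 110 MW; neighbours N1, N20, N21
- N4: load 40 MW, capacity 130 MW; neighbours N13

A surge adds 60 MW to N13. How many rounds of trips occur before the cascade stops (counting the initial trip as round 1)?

6

Round 1 — N13 at 150 > 120. N13 trips offline.
  N13 sheds 150 MW to N1, N4: 75 each.
    N1: 100+75 = 175 > 120
    N4: 40+75 = 115 ≤ 130
Round 2 — N1 trips offline.
  N1 sheds 175 MW to N21, N23: 87 each (1 lost).
    N21: 40+87 = 127 ≤ 130
    N23: 60+87 = 147 > 110
Round 3 — N23 trips offline.
  N23 sheds 147 MW to N20, N21: 73 each (1 lost).
    N20: 70+73 = 143 ≤ 150
    N21: 127+73 = 200 > 130
Round 4 — N21 trips offline.
  N21 sheds 200 MW to N20: 200 each.
    N20: 143+200 = 343 > 150
Round 5 — N20 trips offline.
  N20 sheds 343 MW to N2: 343 each.
    N2: 20+343 = 363 > 90
Round 6 — N2 trips offline.
  N2 sheds 363 MW: no online neighbours, lost.
No further trips.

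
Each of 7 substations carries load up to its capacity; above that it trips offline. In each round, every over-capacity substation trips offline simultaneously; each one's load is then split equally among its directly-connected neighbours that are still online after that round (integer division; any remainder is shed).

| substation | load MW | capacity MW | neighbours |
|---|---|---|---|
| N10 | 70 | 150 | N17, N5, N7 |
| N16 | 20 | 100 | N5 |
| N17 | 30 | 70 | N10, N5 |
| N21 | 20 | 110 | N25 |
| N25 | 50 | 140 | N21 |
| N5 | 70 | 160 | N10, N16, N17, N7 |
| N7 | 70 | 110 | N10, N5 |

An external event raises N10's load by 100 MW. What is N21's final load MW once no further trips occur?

20

Round 1 — N10 at 170 > 150. N10 trips offline.
  N10 sheds 170 MW to N17, N5, N7: 56 each (2 lost).
    N17: 30+56 = 86 > 70
    N5: 70+56 = 126 ≤ 160
    N7: 70+56 = 126 > 110
Round 2 — N17, N7 trip offline.
  N17 sheds 86 MW to N5: 86 each.
    N5: 126+86 = 212 > 160
  N7 sheds 126 MW to N5: 126 each.
    N5: 212+126 = 338 > 160
Round 3 — N5 trips offline.
  N5 sheds 338 MW to N16: 338 each.
    N16: 20+338 = 358 > 100
Round 4 — N16 trips offline.
  N16 sheds 358 MW: no online neighbours, lost.
No further trips.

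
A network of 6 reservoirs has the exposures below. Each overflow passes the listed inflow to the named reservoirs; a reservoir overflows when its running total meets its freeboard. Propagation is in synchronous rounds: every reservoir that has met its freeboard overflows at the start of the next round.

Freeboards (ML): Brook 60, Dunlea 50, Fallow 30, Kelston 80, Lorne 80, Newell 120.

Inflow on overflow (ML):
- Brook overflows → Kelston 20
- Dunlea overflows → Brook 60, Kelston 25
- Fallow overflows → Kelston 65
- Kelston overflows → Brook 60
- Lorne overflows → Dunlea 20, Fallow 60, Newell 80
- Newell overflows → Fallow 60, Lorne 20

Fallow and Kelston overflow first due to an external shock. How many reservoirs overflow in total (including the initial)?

3

Round 1 — Fallow, Kelston overflow (initial).
  Brook: +60 → 60 ≥ 60
Round 2 — Brook overflows.
No further overflows.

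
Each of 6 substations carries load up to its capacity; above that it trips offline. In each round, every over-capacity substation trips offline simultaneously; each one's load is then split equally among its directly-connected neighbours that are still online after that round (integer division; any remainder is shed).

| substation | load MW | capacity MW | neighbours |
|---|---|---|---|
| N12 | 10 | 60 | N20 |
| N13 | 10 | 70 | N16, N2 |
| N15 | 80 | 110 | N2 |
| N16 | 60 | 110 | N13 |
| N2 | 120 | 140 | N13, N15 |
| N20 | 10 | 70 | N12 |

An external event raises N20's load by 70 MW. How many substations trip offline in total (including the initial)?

Round 1 — N20 at 80 > 70. N20 trips offline.
  N20 sheds 80 MW to N12: 80 each.
    N12: 10+80 = 90 > 60
Round 2 — N12 trips offline.
  N12 sheds 90 MW: no online neighbours, lost.
No further trips.

2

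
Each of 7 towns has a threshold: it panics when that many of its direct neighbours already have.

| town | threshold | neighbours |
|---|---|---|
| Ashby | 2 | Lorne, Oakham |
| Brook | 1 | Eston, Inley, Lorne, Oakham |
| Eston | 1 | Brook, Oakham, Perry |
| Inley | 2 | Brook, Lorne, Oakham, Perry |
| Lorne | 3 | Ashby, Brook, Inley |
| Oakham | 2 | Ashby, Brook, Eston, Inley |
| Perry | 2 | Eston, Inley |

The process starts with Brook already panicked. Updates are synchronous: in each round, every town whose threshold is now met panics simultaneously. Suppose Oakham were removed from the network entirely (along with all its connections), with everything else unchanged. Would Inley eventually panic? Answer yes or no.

With Oakham removed:
Round 1 — Brook panics (initial).
Round 2 — checking thresholds:
  Eston: 1 of 2 neighbours ≥ 1, panics.
  Inley: 1 of 3 neighbours < 2, below threshold.
  Lorne: 1 of 3 neighbours < 3, below threshold.
Round 3 — no new panics; cascade stops.

no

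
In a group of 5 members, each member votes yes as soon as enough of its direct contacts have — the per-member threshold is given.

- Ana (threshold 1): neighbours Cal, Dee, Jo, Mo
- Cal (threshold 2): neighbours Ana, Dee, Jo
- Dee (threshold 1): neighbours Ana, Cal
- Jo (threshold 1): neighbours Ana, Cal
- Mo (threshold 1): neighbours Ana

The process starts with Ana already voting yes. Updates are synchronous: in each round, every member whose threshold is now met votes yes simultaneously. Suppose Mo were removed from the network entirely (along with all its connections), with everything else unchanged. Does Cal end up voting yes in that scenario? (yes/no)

yes

With Mo removed:
Round 1 — Ana votes yes (initial).
Round 2 — checking thresholds:
  Cal: 1 of 3 neighbours < 2, holds.
  Dee: 1 of 2 neighbours ≥ 1, votes yes.
  Jo: 1 of 2 neighbours ≥ 1, votes yes.
Round 3 — checking thresholds:
  Cal: 3 of 3 neighbours ≥ 2, votes yes.
Round 4 — no new yes votes; cascade stops.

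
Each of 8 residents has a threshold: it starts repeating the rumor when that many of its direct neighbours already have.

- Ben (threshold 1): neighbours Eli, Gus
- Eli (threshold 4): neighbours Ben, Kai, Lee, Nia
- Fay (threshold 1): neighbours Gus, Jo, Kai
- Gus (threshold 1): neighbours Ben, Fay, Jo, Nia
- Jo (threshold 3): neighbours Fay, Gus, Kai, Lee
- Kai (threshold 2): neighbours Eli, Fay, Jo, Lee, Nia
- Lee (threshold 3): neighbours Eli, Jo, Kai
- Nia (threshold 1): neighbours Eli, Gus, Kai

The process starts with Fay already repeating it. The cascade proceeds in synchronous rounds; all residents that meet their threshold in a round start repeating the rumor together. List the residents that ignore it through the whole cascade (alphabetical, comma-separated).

Round 1 — Fay starts repeating the rumor (initial).
Round 2 — checking thresholds:
  Gus: 1 of 4 neighbours ≥ 1, starts repeating the rumor.
  Jo: 1 of 4 neighbours < 3, not yet.
  Kai: 1 of 5 neighbours < 2, not yet.
Round 3 — checking thresholds:
  Ben: 1 of 2 neighbours ≥ 1, starts repeating the rumor.
  Jo: 2 of 4 neighbours < 3, not yet.
  Kai: 1 of 5 neighbours < 2, not yet.
  Nia: 1 of 3 neighbours ≥ 1, starts repeating the rumor.
Round 4 — checking thresholds:
  Eli: 2 of 4 neighbours < 4, not yet.
  Jo: 2 of 4 neighbours < 3, not yet.
  Kai: 2 of 5 neighbours ≥ 2, starts repeating the rumor.
Round 5 — checking thresholds:
  Eli: 3 of 4 neighbours < 4, not yet.
  Jo: 3 of 4 neighbours ≥ 3, starts repeating the rumor.
  Lee: 1 of 3 neighbours < 3, not yet.
Round 6 — no new spreads; cascade stops.

Eli, Lee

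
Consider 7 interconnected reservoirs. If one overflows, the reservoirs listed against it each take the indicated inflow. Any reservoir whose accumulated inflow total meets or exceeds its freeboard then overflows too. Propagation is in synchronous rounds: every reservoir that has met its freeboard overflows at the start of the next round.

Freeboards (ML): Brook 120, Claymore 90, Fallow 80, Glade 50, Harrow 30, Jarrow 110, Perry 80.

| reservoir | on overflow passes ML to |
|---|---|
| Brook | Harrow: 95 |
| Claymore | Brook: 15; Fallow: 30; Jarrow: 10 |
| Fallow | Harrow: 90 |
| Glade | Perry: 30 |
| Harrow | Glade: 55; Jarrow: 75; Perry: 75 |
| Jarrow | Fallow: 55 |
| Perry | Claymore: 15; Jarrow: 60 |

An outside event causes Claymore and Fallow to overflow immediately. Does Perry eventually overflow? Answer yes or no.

Round 1 — Claymore, Fallow overflow (initial).
  Brook: +15 → 15 < 120
  Harrow: +90 → 90 ≥ 30
  Jarrow: +10 → 10 < 110
Round 2 — Harrow overflows.
  Glade: +55 → 55 ≥ 50
  Jarrow: +75 → 85 < 110
  Perry: +75 → 75 < 80
Round 3 — Glade overflows.
  Perry: +30 → 105 ≥ 80
Round 4 — Perry overflows.
  Jarrow: +60 → 145 ≥ 110
Round 5 — Jarrow overflows.
No further overflows.

yes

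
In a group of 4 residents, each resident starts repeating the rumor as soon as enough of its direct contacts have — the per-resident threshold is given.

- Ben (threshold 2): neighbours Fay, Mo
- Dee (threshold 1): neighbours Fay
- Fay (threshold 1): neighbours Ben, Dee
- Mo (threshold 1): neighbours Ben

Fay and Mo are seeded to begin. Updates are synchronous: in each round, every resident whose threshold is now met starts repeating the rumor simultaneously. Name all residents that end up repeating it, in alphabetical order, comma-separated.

Round 1 — Fay, Mo start repeating the rumor (initial).
Round 2 — checking thresholds:
  Ben: 2 of 2 neighbours ≥ 2, starts repeating the rumor.
  Dee: 1 of 1 neighbours ≥ 1, starts repeating the rumor.
Round 3 — no new spreads; cascade stops.

Ben, Dee, Fay, Mo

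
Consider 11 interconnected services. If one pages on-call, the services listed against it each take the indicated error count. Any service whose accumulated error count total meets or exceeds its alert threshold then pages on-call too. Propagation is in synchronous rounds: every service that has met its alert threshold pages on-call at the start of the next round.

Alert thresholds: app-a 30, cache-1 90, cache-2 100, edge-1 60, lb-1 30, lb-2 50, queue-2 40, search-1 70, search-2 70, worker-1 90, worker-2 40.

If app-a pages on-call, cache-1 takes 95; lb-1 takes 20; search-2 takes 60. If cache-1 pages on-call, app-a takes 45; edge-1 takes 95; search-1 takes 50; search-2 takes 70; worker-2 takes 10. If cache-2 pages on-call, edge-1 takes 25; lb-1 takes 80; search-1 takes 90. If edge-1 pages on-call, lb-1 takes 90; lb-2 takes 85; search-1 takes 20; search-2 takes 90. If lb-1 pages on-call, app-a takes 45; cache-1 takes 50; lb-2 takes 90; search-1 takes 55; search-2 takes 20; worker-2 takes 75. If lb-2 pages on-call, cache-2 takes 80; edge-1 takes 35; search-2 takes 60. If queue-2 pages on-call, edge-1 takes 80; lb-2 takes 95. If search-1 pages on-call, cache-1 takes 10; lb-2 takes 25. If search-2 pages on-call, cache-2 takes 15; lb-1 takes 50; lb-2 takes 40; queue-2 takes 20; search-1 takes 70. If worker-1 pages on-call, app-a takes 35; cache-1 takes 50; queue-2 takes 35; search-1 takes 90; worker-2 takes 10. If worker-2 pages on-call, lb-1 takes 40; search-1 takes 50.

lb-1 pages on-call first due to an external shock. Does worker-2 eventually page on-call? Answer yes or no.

yes

Round 1 — lb-1 pages on-call (initial).
  app-a: +45 → 45 ≥ 30
  cache-1: +50 → 50 < 90
  lb-2: +90 → 90 ≥ 50
  search-1: +55 → 55 < 70
  search-2: +20 → 20 < 70
  worker-2: +75 → 75 ≥ 40
Round 2 — app-a, lb-2, worker-2 page on-call.
  cache-1: +95 → 145 ≥ 90
  cache-2: +80 → 80 < 100
  edge-1: +35 → 35 < 60
  search-1: +50 → 105 ≥ 70
  search-2: +60+60 → 140 ≥ 70
Round 3 — cache-1, search-1, search-2 page on-call.
  cache-2: +15 → 95 < 100
  edge-1: +95 → 130 ≥ 60
  queue-2: +20 → 20 < 40
Round 4 — edge-1 pages on-call.
No further pages.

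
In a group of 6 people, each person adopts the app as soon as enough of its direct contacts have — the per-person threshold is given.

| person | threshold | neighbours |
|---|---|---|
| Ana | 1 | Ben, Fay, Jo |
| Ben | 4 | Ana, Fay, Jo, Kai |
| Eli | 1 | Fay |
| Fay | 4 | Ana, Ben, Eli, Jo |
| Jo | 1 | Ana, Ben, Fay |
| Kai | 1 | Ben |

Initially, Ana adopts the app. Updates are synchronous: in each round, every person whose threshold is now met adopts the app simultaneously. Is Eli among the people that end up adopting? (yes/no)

Round 1 — Ana adopts the app (initial).
Round 2 — checking thresholds:
  Ben: 1 of 4 neighbours < 4, holds.
  Fay: 1 of 4 neighbours < 4, holds.
  Jo: 1 of 3 neighbours ≥ 1, adopts the app.
Round 3 — no new adoptions; cascade stops.

no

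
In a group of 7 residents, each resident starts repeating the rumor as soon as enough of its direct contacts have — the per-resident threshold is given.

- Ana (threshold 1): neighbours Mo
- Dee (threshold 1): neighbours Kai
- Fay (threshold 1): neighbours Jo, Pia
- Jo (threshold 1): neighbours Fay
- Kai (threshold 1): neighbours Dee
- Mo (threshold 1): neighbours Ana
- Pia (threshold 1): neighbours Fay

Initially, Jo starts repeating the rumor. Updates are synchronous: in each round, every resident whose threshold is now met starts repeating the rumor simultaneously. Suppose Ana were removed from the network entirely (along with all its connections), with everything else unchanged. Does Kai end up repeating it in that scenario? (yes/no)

no

With Ana removed:
Round 1 — Jo starts repeating the rumor (initial).
Round 2 — checking thresholds:
  Fay: 1 of 2 neighbours ≥ 1, starts repeating the rumor.
Round 3 — checking thresholds:
  Pia: 1 of 1 neighbours ≥ 1, starts repeating the rumor.
Round 4 — no new spreads; cascade stops.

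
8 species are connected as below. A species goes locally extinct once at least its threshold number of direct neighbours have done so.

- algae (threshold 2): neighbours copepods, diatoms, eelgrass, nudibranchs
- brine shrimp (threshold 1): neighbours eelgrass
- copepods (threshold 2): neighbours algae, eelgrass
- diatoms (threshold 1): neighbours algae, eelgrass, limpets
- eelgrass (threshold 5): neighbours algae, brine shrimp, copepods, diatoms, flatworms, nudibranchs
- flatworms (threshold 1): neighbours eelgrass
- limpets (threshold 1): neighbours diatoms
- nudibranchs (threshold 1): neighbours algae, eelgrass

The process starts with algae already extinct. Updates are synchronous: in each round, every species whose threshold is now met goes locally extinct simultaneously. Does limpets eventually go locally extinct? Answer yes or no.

Round 1 — algae goes locally extinct (initial).
Round 2 — checking thresholds:
  copepods: 1 of 2 neighbours < 2, not yet.
  diatoms: 1 of 3 neighbours ≥ 1, goes locally extinct.
  eelgrass: 1 of 6 neighbours < 5, not yet.
  nudibranchs: 1 of 2 neighbours ≥ 1, goes locally extinct.
Round 3 — checking thresholds:
  copepods: 1 of 2 neighbours < 2, not yet.
  eelgrass: 3 of 6 neighbours < 5, not yet.
  limpets: 1 of 1 neighbours ≥ 1, goes locally extinct.
Round 4 — no new extinctions; cascade stops.

yes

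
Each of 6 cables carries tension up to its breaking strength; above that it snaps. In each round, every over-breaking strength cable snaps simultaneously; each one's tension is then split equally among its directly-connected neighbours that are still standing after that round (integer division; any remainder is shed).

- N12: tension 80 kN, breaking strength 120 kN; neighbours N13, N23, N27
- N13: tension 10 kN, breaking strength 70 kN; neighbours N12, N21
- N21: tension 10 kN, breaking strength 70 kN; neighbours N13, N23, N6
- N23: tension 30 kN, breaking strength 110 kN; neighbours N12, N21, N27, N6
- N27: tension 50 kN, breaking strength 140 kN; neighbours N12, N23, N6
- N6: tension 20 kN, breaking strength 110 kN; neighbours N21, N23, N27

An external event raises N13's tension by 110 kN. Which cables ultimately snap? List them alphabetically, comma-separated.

N12, N13

Round 1 — N13 at 120 > 70. N13 snaps.
  N13 sheds 120 kN to N12, N21: 60 each.
    N12: 80+60 = 140 > 120
    N21: 10+60 = 70 ≤ 70
Round 2 — N12 snaps.
  N12 sheds 140 kN to N23, N27: 70 each.
    N23: 30+70 = 100 ≤ 110
    N27: 50+70 = 120 ≤ 140
No further breaks.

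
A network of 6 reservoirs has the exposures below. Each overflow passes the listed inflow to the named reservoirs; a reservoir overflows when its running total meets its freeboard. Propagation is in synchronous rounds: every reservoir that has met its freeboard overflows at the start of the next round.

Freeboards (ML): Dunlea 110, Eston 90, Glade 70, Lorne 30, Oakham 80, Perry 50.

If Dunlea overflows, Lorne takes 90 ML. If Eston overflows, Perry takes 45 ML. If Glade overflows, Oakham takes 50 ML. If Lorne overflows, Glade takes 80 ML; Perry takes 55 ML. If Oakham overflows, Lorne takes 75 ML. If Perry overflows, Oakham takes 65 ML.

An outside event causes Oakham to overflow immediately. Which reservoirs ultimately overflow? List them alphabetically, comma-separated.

Glade, Lorne, Oakham, Perry

Round 1 — Oakham overflows (initial).
  Lorne: +75 → 75 ≥ 30
Round 2 — Lorne overflows.
  Glade: +80 → 80 ≥ 70
  Perry: +55 → 55 ≥ 50
Round 3 — Glade, Perry overflow.
No further overflows.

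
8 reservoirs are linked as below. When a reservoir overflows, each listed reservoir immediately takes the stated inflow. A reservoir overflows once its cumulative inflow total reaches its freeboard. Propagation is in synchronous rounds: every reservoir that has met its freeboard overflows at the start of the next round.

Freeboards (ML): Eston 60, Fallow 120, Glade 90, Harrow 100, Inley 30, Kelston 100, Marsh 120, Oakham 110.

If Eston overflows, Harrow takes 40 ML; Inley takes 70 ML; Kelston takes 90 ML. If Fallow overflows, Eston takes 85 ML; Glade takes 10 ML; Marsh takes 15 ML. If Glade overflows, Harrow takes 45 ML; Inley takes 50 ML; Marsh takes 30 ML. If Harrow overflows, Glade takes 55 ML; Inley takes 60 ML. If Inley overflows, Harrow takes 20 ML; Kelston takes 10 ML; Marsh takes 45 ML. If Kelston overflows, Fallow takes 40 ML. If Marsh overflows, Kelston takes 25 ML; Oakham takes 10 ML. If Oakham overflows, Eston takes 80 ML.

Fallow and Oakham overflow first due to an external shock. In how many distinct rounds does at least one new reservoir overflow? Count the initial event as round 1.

Round 1 — Fallow, Oakham overflow (initial).
  Eston: +85+80 → 165 ≥ 60
  Glade: +10 → 10 < 90
  Marsh: +15 → 15 < 120
Round 2 — Eston overflows.
  Harrow: +40 → 40 < 100
  Inley: +70 → 70 ≥ 30
  Kelston: +90 → 90 < 100
Round 3 — Inley overflows.
  Harrow: +20 → 60 < 100
  Kelston: +10 → 100 ≥ 100
  Marsh: +45 → 60 < 120
Round 4 — Kelston overflows.
No further overflows.

4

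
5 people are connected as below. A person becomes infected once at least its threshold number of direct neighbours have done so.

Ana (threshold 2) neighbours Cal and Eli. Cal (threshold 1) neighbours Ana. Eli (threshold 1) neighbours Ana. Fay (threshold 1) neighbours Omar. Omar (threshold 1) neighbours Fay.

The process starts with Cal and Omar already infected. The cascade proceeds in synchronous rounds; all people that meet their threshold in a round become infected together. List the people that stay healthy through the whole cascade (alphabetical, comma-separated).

Ana, Eli

Round 1 — Cal, Omar become infected (initial).
Round 2 — checking thresholds:
  Ana: 1 of 2 neighbours < 2, not yet.
  Fay: 1 of 1 neighbours ≥ 1, becomes infected.
Round 3 — no new infections; cascade stops.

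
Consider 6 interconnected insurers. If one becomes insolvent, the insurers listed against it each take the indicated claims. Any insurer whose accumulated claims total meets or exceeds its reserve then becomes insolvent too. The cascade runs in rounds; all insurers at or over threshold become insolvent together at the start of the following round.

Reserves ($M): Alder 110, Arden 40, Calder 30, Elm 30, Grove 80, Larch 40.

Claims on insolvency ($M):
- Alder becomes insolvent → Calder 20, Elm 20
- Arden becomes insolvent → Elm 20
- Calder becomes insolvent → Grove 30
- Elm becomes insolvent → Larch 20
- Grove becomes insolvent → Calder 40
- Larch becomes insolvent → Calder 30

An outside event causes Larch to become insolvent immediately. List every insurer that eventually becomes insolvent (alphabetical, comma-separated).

Calder, Larch

Round 1 — Larch becomes insolvent (initial).
  Calder: +30 → 30 ≥ 30
Round 2 — Calder becomes insolvent.
  Grove: +30 → 30 < 80
No further insolvencies.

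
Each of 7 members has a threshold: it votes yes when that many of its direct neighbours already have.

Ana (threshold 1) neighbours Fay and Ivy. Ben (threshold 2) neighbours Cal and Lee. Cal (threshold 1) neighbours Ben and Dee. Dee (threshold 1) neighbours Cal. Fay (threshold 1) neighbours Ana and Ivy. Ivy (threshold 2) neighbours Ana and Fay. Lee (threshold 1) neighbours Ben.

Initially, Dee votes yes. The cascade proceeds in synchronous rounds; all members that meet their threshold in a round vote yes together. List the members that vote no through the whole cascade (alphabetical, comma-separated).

Ana, Ben, Fay, Ivy, Lee

Round 1 — Dee votes yes (initial).
Round 2 — checking thresholds:
  Cal: 1 of 2 neighbours ≥ 1, votes yes.
Round 3 — no new yes votes; cascade stops.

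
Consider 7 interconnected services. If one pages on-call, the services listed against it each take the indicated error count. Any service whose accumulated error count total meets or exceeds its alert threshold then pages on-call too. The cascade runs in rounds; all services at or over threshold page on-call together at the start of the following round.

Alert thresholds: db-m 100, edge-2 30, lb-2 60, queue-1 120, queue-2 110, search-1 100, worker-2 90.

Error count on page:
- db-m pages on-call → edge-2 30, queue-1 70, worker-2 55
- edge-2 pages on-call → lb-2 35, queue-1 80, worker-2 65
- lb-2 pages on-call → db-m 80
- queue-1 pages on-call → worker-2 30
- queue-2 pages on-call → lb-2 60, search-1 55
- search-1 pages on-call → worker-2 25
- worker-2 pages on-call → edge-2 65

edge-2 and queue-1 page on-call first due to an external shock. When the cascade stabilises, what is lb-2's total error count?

35

Round 1 — edge-2, queue-1 page on-call (initial).
  lb-2: +35 → 35 < 60
  worker-2: +65+30 → 95 ≥ 90
Round 2 — worker-2 pages on-call.
No further pages.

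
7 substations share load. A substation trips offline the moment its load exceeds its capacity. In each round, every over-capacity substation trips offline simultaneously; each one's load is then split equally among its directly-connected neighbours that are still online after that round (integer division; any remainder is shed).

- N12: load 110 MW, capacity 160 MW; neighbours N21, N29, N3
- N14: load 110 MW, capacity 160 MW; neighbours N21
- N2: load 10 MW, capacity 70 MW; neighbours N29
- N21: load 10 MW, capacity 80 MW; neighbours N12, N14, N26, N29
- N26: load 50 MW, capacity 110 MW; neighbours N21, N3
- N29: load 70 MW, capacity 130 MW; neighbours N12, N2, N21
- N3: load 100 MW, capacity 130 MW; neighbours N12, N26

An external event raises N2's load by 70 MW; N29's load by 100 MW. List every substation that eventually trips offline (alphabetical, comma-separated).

Round 1 — N2 at 80 > 70; N29 at 170 > 130. N2, N29 trip offline.
  N2 sheds 80 MW: no online neighbours, lost.
  N29 sheds 170 MW to N12, N21: 85 each.
    N12: 110+85 = 195 > 160
    N21: 10+85 = 95 > 80
Round 2 — N12, N21 trip offline.
  N12 sheds 195 MW to N3: 195 each.
    N3: 100+195 = 295 > 130
  N21 sheds 95 MW to N14, N26: 47 each (1 lost).
    N14: 110+47 = 157 ≤ 160
    N26: 50+47 = 97 ≤ 110
Round 3 — N3 trips offline.
  N3 sheds 295 MW to N26: 295 each.
    N26: 97+295 = 392 > 110
Round 4 — N26 trips offline.
  N26 sheds 392 MW: no online neighbours, lost.
No further trips.

N12, N2, N21, N26, N29, N3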